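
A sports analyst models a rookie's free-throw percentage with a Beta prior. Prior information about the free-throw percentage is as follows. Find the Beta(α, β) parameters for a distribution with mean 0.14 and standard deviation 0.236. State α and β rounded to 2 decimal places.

σ² = 0.236² = 0.055696.
With s = α+β, Var = μ(1−μ)/(s+1), so s+1 = (0.14×0.86)/0.055696 = 2.1617 and s = 1.1617.
α = μs = 0.16, β = (1−μ)s = 1.00.

α = 0.16, β = 1.00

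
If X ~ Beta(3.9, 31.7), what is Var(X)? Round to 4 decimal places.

0.0027

Var = αβ/[(α+β)²(α+β+1)] = (3.9×31.7)/(35.6²×36.6) = 123.63/46385.376 = 0.0027.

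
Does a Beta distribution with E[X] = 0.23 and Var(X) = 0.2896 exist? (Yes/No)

No

A Beta with mean μ has variance μ(1−μ)/(α+β+1) < μ(1−μ).
Here μ(1−μ) = 0.23×0.77 = 0.1771, and 0.2896 ≥ 0.1771.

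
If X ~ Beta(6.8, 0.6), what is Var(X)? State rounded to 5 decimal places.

0.00887

Var = αβ/[(α+β)²(α+β+1)] = (6.8×0.6)/(7.4²×8.4) = 4.08/459.984 = 0.00887.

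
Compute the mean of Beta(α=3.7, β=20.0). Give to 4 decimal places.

The Beta mean is α/(α+β) = 3.7/(3.7+20.0) = 0.1561.

0.1561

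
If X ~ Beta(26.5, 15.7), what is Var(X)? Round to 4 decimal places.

μ = 26.5/42.2 = 0.627962; Var = μ(1−μ)/(α+β+1) = 0.2336257/43.2 = 0.0054.

0.0054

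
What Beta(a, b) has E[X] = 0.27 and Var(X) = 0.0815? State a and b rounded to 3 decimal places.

a = 0.383, b = 1.035

Let s = a+b. The Beta variance is μ(1−μ)/(s+1).
So s+1 = μ(1−μ)/σ² = (0.27×0.73)/0.0815 = 0.1971/0.0815 = 2.4184, giving s = 1.4184.
Then a = μs = 0.27×1.4184 = 0.383 and b = (1−μ)s = 0.73×1.4184 = 1.035.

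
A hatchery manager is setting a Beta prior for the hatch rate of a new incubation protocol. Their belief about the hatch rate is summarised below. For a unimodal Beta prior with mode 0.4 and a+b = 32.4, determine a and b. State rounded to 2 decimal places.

Mode = (a−1)/(κ−2) with κ = a+b, so a−1 = 0.4·30.4 = 12.16.
a = 13.16; b = κ − a = 19.24.

a = 13.16, b = 19.24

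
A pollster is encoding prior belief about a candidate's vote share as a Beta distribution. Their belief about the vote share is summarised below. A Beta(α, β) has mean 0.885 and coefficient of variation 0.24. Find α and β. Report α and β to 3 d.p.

α = 1.112, β = 0.144

Var = (CV·μ)² = (0.24×0.885)² = 0.045114.
α+β = μ(1−μ)/Var − 1 = 0.101775/0.045114 − 1 = 1.2560.
Thus α = 0.885·1.2560 = 1.112 and β = 0.115·1.2560 = 0.144.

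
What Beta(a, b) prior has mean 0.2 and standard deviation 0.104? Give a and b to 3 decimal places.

a = 2.759, b = 11.034

Variance = 0.104² = 0.010816. The moment-matching identity a+b = μ(1−μ)/Var − 1 gives
a+b = 0.16/0.010816 − 1 = 13.7929, so a = μ·13.7929 = 2.759 and b = (1−μ)·13.7929 = 11.034.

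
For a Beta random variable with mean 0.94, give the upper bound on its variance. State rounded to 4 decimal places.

0.0564

Var = μ(1−μ)/(α+β+1), which approaches μ(1−μ) as α+β → 0.
So the supremum is μ(1−μ) = 0.94×0.06 = 0.0564.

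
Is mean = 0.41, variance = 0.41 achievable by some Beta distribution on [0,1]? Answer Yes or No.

No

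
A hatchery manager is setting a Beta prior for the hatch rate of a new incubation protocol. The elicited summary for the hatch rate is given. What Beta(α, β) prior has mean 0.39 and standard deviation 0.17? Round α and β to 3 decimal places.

σ² = 0.17² = 0.0289.
With s = α+β, Var = μ(1−μ)/(s+1), so s+1 = (0.39×0.61)/0.0289 = 8.2318 and s = 7.2318.
α = μs = 2.820, β = (1−μ)s = 4.411.

α = 2.820, β = 4.411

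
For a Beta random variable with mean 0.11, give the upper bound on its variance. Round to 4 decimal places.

0.0979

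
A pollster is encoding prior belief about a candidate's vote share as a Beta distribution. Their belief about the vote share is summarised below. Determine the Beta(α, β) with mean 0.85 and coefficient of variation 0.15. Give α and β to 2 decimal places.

Var = (CV·μ)² = (0.15×0.85)² = 0.016256.
α+β = μ(1−μ)/Var − 1 = 0.1275/0.016256 − 1 = 6.8431.
Thus α = 0.85·6.8431 = 5.82 and β = 0.15·6.8431 = 1.03.

α = 5.82, β = 1.03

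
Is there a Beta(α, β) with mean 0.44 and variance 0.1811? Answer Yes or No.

Yes

A Beta with mean μ has variance μ(1−μ)/(α+β+1) < μ(1−μ).
Here μ(1−μ) = 0.44×0.56 = 0.2464, and 0.1811 < 0.2464.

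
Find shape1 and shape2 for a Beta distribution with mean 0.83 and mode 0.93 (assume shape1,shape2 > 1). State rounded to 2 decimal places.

shape1 = 7.14, shape2 = 1.46

With s = shape1+shape2: μ = shape1/s and mode = (shape1−1)/(s−2). Eliminating shape1 = μs,
μs − 1 = m(s−2) ⇒ s(μ−m) = 1−2m ⇒ s = -0.86/-0.10 = 8.6000.
So shape1 = μs = 7.14, shape2 = (1−μ)s = 1.46.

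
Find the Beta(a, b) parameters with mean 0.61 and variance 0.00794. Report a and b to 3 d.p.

a = 17.667, b = 11.295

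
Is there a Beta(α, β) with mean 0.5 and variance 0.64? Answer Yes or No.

No

A Beta with mean μ has variance μ(1−μ)/(α+β+1) < μ(1−μ).
Here μ(1−μ) = 0.5×0.5 = 0.25, and 0.64 ≥ 0.25.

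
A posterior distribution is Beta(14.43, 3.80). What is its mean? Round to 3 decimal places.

0.792

The Beta mean is α/(α+β) = 14.43/(14.43+3.80) = 0.792.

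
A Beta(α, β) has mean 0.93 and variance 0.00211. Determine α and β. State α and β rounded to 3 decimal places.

α = 27.763, β = 2.090

Write ν = α+β; then α = μν and Var = μ(1−μ)/(ν+1).
ν = μ(1−μ)/Var − 1 = 0.0651/0.00211 − 1 = 29.8531.
α = 0.93·29.8531 = 27.763, β = 0.07·29.8531 = 2.090.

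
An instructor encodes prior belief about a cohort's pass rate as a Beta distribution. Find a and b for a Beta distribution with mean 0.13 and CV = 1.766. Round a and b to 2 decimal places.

a = 0.15, b = 1.00

Var = (CV·μ)² = (1.766×0.13)² = 0.052707.
a+b = μ(1−μ)/Var − 1 = 0.1131/0.052707 − 1 = 1.1458.
Thus a = 0.13·1.1458 = 0.15 and b = 0.87·1.1458 = 1.00.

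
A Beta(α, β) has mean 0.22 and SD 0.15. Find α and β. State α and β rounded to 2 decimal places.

α = 1.46, β = 5.17

Variance = 0.15² = 0.0225. The moment-matching identity α+β = μ(1−μ)/Var − 1 gives
α+β = 0.1716/0.0225 − 1 = 6.6267, so α = μ·6.6267 = 1.46 and β = (1−μ)·6.6267 = 5.17.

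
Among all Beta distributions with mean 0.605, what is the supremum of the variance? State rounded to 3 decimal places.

0.239

Var = μ(1−μ)/(α+β+1), which approaches μ(1−μ) as α+β → 0.
So the supremum is μ(1−μ) = 0.605×0.395 = 0.239.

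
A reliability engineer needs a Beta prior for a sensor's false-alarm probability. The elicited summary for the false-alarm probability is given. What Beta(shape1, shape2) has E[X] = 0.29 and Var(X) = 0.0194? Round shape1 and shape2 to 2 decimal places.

shape1 = 2.79, shape2 = 6.83

Let s = shape1+shape2. The Beta variance is μ(1−μ)/(s+1).
So s+1 = μ(1−μ)/σ² = (0.29×0.71)/0.0194 = 0.2059/0.0194 = 10.6134, giving s = 9.6134.
Then shape1 = μs = 0.29×9.6134 = 2.79 and shape2 = (1−μ)s = 0.71×9.6134 = 6.83.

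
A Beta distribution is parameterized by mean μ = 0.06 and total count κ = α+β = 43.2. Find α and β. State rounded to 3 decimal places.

α = 2.592, β = 40.608

Split κ in proportion μ : (1−μ): α = 0.06·43.2 = 2.592, β = 43.2 − 2.592 = 40.608.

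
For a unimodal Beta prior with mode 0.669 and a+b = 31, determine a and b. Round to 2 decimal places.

Mode = (a−1)/(κ−2) with κ = a+b, so a−1 = 0.669·29 = 19.40.
a = 20.40; b = κ − a = 10.60.

a = 20.40, b = 10.60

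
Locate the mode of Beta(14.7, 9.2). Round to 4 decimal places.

0.6256

With α,β > 1, mode = (α−1)/(α+β−2) = 13.7/21.9 = 0.6256.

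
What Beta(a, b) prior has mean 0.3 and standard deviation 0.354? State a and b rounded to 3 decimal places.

First σ² = 0.125316. Setting a = μn, b = (1−μ)n with n = a+b,
μ(1−μ)/(n+1) = 0.125316 ⇒ n+1 = 0.21/0.125316 = 1.6758 ⇒ n = 0.6758.
Hence a = 0.3×0.6758 = 0.203, b = 0.7×0.6758 = 0.473.

a = 0.203, b = 0.473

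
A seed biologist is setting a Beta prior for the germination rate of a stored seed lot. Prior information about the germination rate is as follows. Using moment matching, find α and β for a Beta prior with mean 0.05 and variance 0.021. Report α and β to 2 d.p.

α = 0.06, β = 1.20

Write ν = α+β; then α = μν and Var = μ(1−μ)/(ν+1).
ν = μ(1−μ)/Var − 1 = 0.0475/0.021 − 1 = 1.2619.
α = 0.05·1.2619 = 0.06, β = 0.95·1.2619 = 1.20.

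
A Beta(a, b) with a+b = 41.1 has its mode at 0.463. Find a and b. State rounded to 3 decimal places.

Mode = (a−1)/(κ−2) with κ = a+b, so a−1 = 0.463·39.1 = 18.103.
a = 19.103; b = κ − a = 21.997.

a = 19.103, b = 21.997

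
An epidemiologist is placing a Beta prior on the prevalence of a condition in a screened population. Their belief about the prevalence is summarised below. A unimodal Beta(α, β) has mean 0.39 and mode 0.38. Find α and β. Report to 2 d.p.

α = 9.36, β = 14.64

Let s = α+β. Mean gives α = μs = 0.39s; mode gives (α−1)/(s−2) = 0.38.
Substituting: 0.39s − 1 = 0.38(s−2) = 0.38s − 0.76, so 0.01s = 0.24 and s = 24.0000.
Then α = 0.39×24.0000 = 9.36 and β = s−α = 14.64.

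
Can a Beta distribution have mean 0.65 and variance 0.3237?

The Beta variance bound is σ² < μ(1−μ).
Here μ(1−μ) = 0.65×0.35 = 0.2275, and 0.3237 ≥ 0.2275.

No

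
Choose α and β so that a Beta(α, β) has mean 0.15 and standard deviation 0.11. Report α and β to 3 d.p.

First σ² = 0.0121. Setting α = μn, β = (1−μ)n with n = α+β,
μ(1−μ)/(n+1) = 0.0121 ⇒ n+1 = 0.1275/0.0121 = 10.5372 ⇒ n = 9.5372.
Hence α = 0.15×9.5372 = 1.431, β = 0.85×9.5372 = 8.107.

α = 1.431, β = 8.107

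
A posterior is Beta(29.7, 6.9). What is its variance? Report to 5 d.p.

0.00407

μ = 29.7/36.6 = 0.811475; Var = μ(1−μ)/(α+β+1) = 0.1529831/37.6 = 0.00407.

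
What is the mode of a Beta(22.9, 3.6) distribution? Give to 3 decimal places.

The density x^(α−1)(1−x)^(β−1) is maximised at (α−1)/(α+β−2) = 21.9/24.5 = 0.894.

0.894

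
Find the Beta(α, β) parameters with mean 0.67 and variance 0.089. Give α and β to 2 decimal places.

α = 0.99, β = 0.49

Write ν = α+β; then α = μν and Var = μ(1−μ)/(ν+1).
ν = μ(1−μ)/Var − 1 = 0.2211/0.089 − 1 = 1.4843.
α = 0.67·1.4843 = 0.99, β = 0.33·1.4843 = 0.49.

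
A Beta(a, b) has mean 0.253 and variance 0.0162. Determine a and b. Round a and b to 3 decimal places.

Let s = a+b. The Beta variance is μ(1−μ)/(s+1).
So s+1 = μ(1−μ)/σ² = (0.253×0.747)/0.0162 = 0.188991/0.0162 = 11.6661, giving s = 10.6661.
Then a = μs = 0.253×10.6661 = 2.699 and b = (1−μ)s = 0.747×10.6661 = 7.968.

a = 2.699, b = 7.968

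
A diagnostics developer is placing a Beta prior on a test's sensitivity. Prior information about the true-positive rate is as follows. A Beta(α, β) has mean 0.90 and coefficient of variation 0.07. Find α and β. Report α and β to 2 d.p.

α = 19.51, β = 2.17

Var = (CV·μ)² = (0.07×0.90)² = 0.003969.
α+β = μ(1−μ)/Var − 1 = 0.0900/0.003969 − 1 = 21.6757.
Thus α = 0.90·21.6757 = 19.51 and β = 0.10·21.6757 = 2.17.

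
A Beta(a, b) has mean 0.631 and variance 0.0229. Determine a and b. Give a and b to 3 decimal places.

Let s = a+b. The Beta variance is μ(1−μ)/(s+1).
So s+1 = μ(1−μ)/σ² = (0.631×0.369)/0.0229 = 0.232839/0.0229 = 10.1676, giving s = 9.1676.
Then a = μs = 0.631×9.1676 = 5.785 and b = (1−μ)s = 0.369×9.1676 = 3.383.

a = 5.785, b = 3.383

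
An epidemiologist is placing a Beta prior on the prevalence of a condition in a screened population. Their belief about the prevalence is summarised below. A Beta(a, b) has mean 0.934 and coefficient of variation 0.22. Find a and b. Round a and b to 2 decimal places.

a = 0.43, b = 0.03

σ = CV·μ = 0.22×0.934 = 0.20548, so σ² = 0.042222.
s+1 = μ(1−μ)/σ² = 0.061644/0.042222 = 1.4600, so s = a+b = 0.4600.
a = μs = 0.43, b = (1−μ)s = 0.03.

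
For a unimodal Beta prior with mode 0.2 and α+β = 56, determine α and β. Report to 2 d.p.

α = 11.80, β = 44.20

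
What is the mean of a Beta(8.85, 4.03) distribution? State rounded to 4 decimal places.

E[X] = α/(α+β) = 8.85/12.88 = 0.6871.

0.6871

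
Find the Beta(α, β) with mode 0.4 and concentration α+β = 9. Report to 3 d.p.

Since the density peak of Beta(α,β) is at (α−1)/(α+β−2),
α = 1 + 0.4(9−2) = 3.800 and β = 9 − 3.800 = 5.200.

α = 3.800, β = 5.200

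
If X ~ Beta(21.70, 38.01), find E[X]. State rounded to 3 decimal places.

0.363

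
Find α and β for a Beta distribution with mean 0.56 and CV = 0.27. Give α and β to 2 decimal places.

Var = (CV·μ)² = (0.27×0.56)² = 0.022861.
α+β = μ(1−μ)/Var − 1 = 0.2464/0.022861 − 1 = 9.7780.
Thus α = 0.56·9.7780 = 5.48 and β = 0.44·9.7780 = 4.30.

α = 5.48, β = 4.30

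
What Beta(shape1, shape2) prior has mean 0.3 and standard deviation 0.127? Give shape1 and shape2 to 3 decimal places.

Variance = 0.127² = 0.016129. The moment-matching identity shape1+shape2 = μ(1−μ)/Var − 1 gives
shape1+shape2 = 0.21/0.016129 − 1 = 12.0200, so shape1 = μ·12.0200 = 3.606 and shape2 = (1−μ)·12.0200 = 8.414.

shape1 = 3.606, shape2 = 8.414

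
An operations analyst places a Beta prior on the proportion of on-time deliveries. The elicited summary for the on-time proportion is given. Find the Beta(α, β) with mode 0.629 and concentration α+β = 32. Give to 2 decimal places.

α = 19.87, β = 12.13

Since the density peak of Beta(α,β) is at (α−1)/(α+β−2),
α = 1 + 0.629(32−2) = 19.87 and β = 32 − 19.87 = 12.13.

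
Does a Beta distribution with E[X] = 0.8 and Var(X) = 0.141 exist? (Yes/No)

The Beta variance bound is σ² < μ(1−μ).
Here μ(1−μ) = 0.8×0.2 = 0.16, and 0.141 < 0.16.

Yes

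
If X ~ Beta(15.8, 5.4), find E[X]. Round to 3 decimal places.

E[X] = α/(α+β) = 15.8/21.2 = 0.745.

0.745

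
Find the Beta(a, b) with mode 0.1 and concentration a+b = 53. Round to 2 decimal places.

a = 6.10, b = 46.90

For a,b>1 the mode is (a−1)/(a+b−2), so a = mode·(κ−2)+1 = 0.1×51+1 = 6.10.
And b = (1−mode)·(κ−2)+1 = 0.9×51+1 = 46.90.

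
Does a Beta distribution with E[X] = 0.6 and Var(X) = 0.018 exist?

A Beta with mean μ has variance μ(1−μ)/(α+β+1) < μ(1−μ).
Here μ(1−μ) = 0.6×0.4 = 0.24, and 0.018 < 0.24.

Yes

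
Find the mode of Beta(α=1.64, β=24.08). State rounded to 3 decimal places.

0.027

The density x^(α−1)(1−x)^(β−1) is maximised at (α−1)/(α+β−2) = 0.64/23.72 = 0.027.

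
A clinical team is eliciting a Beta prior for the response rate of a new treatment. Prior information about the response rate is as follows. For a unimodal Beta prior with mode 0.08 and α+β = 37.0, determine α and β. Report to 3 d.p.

α = 3.800, β = 33.200

For α,β>1 the mode is (α−1)/(α+β−2), so α = mode·(κ−2)+1 = 0.08×35.0+1 = 3.800.
And β = (1−mode)·(κ−2)+1 = 0.92×35.0+1 = 33.200.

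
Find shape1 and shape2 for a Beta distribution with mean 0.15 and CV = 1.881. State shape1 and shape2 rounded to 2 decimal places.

Var = (CV·μ)² = (1.881×0.15)² = 0.079609.
shape1+shape2 = μ(1−μ)/Var − 1 = 0.1275/0.079609 − 1 = 0.6016.
Thus shape1 = 0.15·0.6016 = 0.09 and shape2 = 0.85·0.6016 = 0.51.

shape1 = 0.09, shape2 = 0.51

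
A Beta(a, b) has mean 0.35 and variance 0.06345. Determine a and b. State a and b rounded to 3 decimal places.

a = 0.905, b = 1.681

Write ν = a+b; then a = μν and Var = μ(1−μ)/(ν+1).
ν = μ(1−μ)/Var − 1 = 0.2275/0.06345 − 1 = 2.5855.
a = 0.35·2.5855 = 0.905, b = 0.65·2.5855 = 1.681.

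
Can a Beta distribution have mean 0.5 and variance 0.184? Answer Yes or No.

Yes

For any Beta, Var(X) < E[X]·(1−E[X]).
Here μ(1−μ) = 0.5×0.5 = 0.25, and 0.184 < 0.25.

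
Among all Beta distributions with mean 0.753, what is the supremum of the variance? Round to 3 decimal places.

For fixed mean μ the Beta variance is μ(1−μ)/(α+β+1), increasing as α+β decreases.
Its least upper bound (not attained) is μ(1−μ) = 0.753·0.247 = 0.186.

0.186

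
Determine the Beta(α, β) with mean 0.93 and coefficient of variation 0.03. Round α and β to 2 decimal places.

σ = CV·μ = 0.03×0.93 = 0.02790, so σ² = 0.000778.
s+1 = μ(1−μ)/σ² = 0.0651/0.000778 = 83.6320, so s = α+β = 82.6320.
α = μs = 76.85, β = (1−μ)s = 5.78.

α = 76.85, β = 5.78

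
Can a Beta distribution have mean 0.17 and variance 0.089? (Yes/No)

For any Beta, Var(X) < E[X]·(1−E[X]).
Here μ(1−μ) = 0.17×0.83 = 0.1411, and 0.089 < 0.1411.

Yes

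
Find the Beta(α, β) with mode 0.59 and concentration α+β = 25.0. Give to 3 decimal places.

For α,β>1 the mode is (α−1)/(α+β−2), so α = mode·(κ−2)+1 = 0.59×23.0+1 = 14.570.
And β = (1−mode)·(κ−2)+1 = 0.41×23.0+1 = 10.430.

α = 14.570, β = 10.430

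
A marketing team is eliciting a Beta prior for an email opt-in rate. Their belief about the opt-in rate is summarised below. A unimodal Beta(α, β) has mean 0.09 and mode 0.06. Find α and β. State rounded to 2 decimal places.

α = 2.64, β = 26.69

With s = α+β: μ = α/s and mode = (α−1)/(s−2). Eliminating α = μs,
μs − 1 = m(s−2) ⇒ s(μ−m) = 1−2m ⇒ s = 0.88/0.03 = 29.3333.
So α = μs = 2.64, β = (1−μ)s = 26.69.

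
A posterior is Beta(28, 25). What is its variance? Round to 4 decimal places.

0.0046

α+β = 53 and αβ = 700, so Var = αβ/[(α+β)²(α+β+1)] = 700/151686 = 0.0046.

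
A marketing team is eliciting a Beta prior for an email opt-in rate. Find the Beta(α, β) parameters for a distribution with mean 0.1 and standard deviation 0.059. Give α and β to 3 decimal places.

α = 2.485, β = 22.369

σ² = 0.059² = 0.003481.
With s = α+β, Var = μ(1−μ)/(s+1), so s+1 = (0.1×0.9)/0.003481 = 25.8546 and s = 24.8546.
α = μs = 2.485, β = (1−μ)s = 22.369.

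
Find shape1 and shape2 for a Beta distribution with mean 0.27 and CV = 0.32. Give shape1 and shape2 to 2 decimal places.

shape1 = 6.86, shape2 = 18.54

Var = (CV·μ)² = (0.32×0.27)² = 0.007465.
shape1+shape2 = μ(1−μ)/Var − 1 = 0.1971/0.007465 − 1 = 25.4034.
Thus shape1 = 0.27·25.4034 = 6.86 and shape2 = 0.73·25.4034 = 18.54.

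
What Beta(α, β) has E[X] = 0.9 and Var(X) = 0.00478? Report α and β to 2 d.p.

Let s = α+β. The Beta variance is μ(1−μ)/(s+1).
So s+1 = μ(1−μ)/σ² = (0.9×0.1)/0.00478 = 0.09/0.00478 = 18.8285, giving s = 17.8285.
Then α = μs = 0.9×17.8285 = 16.05 and β = (1−μ)s = 0.1×17.8285 = 1.78.

α = 16.05, β = 1.78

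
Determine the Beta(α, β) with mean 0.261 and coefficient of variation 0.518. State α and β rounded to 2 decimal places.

σ = CV·μ = 0.518×0.261 = 0.13520, so σ² = 0.018278.
s+1 = μ(1−μ)/σ² = 0.192879/0.018278 = 10.5522, so s = α+β = 9.5522.
α = μs = 2.49, β = (1−μ)s = 7.06.

α = 2.49, β = 7.06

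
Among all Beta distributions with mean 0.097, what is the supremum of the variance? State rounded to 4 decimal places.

0.0876

Var = μ(1−μ)/(α+β+1), which approaches μ(1−μ) as α+β → 0.
So the supremum is μ(1−μ) = 0.097×0.903 = 0.0876.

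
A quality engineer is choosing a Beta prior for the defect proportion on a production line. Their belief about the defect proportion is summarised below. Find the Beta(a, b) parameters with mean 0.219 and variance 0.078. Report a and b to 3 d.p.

a = 0.261, b = 0.932

Let s = a+b. The Beta variance is μ(1−μ)/(s+1).
So s+1 = μ(1−μ)/σ² = (0.219×0.781)/0.078 = 0.171039/0.078 = 2.1928, giving s = 1.1928.
Then a = μs = 0.219×1.1928 = 0.261 and b = (1−μ)s = 0.781×1.1928 = 0.932.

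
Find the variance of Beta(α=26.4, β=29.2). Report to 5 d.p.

α+β = 55.6 and αβ = 770.88, so Var = αβ/[(α+β)²(α+β+1)] = 770.88/174970.976 = 0.00441.

0.00441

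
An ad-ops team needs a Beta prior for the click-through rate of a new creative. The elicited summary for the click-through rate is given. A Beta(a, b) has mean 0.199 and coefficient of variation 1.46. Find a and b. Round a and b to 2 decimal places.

Var = (CV·μ)² = (1.46×0.199)² = 0.084413.
a+b = μ(1−μ)/Var − 1 = 0.159399/0.084413 − 1 = 0.8883.
Thus a = 0.199·0.8883 = 0.18 and b = 0.801·0.8883 = 0.71.

a = 0.18, b = 0.71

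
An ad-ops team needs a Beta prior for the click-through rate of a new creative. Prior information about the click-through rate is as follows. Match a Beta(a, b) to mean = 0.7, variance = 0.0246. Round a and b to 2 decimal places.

Let s = a+b. The Beta variance is μ(1−μ)/(s+1).
So s+1 = μ(1−μ)/σ² = (0.7×0.3)/0.0246 = 0.21/0.0246 = 8.5366, giving s = 7.5366.
Then a = μs = 0.7×7.5366 = 5.28 and b = (1−μ)s = 0.3×7.5366 = 2.26.

a = 5.28, b = 2.26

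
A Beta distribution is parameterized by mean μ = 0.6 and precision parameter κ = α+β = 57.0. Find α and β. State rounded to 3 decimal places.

α = 34.200, β = 22.800

α = μκ = 0.6×57.0 = 34.200 and β = (1−μ)κ = 0.4×57.0 = 22.800.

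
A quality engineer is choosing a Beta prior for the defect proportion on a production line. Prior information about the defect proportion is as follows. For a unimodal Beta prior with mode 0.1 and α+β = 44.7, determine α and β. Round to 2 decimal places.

α = 5.27, β = 39.43

Since the density peak of Beta(α,β) is at (α−1)/(α+β−2),
α = 1 + 0.1(44.7−2) = 5.27 and β = 44.7 − 5.27 = 39.43.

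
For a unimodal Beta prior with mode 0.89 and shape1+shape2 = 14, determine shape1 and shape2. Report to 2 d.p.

shape1 = 11.68, shape2 = 2.32

Since the density peak of Beta(shape1,shape2) is at (shape1−1)/(shape1+shape2−2),
shape1 = 1 + 0.89(14−2) = 11.68 and shape2 = 14 − 11.68 = 2.32.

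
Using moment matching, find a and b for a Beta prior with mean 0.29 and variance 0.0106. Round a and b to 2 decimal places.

By moment matching, a+b = μ(1−μ)/σ² − 1 = (0.29·0.71)/0.0106 − 1 = 19.4245 − 1 = 18.4245.
Since a/(a+b) = μ, a = 0.29·18.4245 = 5.34 and b = 0.71·18.4245 = 13.08.

a = 5.34, b = 13.08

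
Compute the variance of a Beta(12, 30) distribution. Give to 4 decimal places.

0.0047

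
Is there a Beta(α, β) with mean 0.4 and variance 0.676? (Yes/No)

For any Beta, Var(X) < E[X]·(1−E[X]).
Here μ(1−μ) = 0.4×0.6 = 0.24, and 0.676 ≥ 0.24.

No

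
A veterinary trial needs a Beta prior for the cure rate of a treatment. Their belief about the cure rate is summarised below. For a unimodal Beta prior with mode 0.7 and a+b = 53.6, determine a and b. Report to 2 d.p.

For a,b>1 the mode is (a−1)/(a+b−2), so a = mode·(κ−2)+1 = 0.7×51.6+1 = 37.12.
And b = (1−mode)·(κ−2)+1 = 0.3×51.6+1 = 16.48.

a = 37.12, b = 16.48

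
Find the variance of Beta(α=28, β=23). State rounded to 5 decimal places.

Var = αβ/[(α+β)²(α+β+1)] = (28×23)/(51²×52) = 644/135252 = 0.00476.

0.00476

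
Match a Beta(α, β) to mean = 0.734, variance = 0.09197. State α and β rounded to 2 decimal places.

Write ν = α+β; then α = μν and Var = μ(1−μ)/(ν+1).
ν = μ(1−μ)/Var − 1 = 0.195244/0.09197 − 1 = 1.1229.
α = 0.734·1.1229 = 0.82, β = 0.266·1.1229 = 0.30.

α = 0.82, β = 0.30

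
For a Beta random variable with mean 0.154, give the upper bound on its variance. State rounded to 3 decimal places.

0.130

For fixed mean μ the Beta variance is μ(1−μ)/(α+β+1), increasing as α+β decreases.
Its least upper bound (not attained) is μ(1−μ) = 0.154·0.846 = 0.130.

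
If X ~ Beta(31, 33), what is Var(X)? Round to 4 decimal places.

0.0038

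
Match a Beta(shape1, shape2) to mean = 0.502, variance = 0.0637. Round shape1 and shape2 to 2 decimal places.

Write ν = shape1+shape2; then shape1 = μν and Var = μ(1−μ)/(ν+1).
ν = μ(1−μ)/Var − 1 = 0.249996/0.0637 − 1 = 2.9246.
shape1 = 0.502·2.9246 = 1.47, shape2 = 0.498·2.9246 = 1.46.

shape1 = 1.47, shape2 = 1.46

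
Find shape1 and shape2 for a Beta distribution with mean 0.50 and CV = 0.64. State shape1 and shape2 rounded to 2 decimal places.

shape1 = 0.72, shape2 = 0.72

σ = CV·μ = 0.64×0.50 = 0.32000, so σ² = 0.102400.
s+1 = μ(1−μ)/σ² = 0.2500/0.102400 = 2.4414, so s = shape1+shape2 = 1.4414.
shape1 = μs = 0.72, shape2 = (1−μ)s = 0.72.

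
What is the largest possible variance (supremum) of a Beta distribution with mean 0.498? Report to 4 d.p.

For fixed mean μ the Beta variance is μ(1−μ)/(α+β+1), increasing as α+β decreases.
Its least upper bound (not attained) is μ(1−μ) = 0.498·0.502 = 0.2500.

0.2500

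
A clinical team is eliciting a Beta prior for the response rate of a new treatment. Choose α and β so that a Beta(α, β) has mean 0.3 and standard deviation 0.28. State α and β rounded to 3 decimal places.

α = 0.504, β = 1.175

Variance = 0.28² = 0.0784. The moment-matching identity α+β = μ(1−μ)/Var − 1 gives
α+β = 0.21/0.0784 − 1 = 1.6786, so α = μ·1.6786 = 0.504 and β = (1−μ)·1.6786 = 1.175.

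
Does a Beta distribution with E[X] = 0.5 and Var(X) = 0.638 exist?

A Beta with mean μ has variance μ(1−μ)/(α+β+1) < μ(1−μ).
Here μ(1−μ) = 0.5×0.5 = 0.25, and 0.638 ≥ 0.25.

No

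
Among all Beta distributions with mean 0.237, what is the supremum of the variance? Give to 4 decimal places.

Var = μ(1−μ)/(α+β+1), which approaches μ(1−μ) as α+β → 0.
So the supremum is μ(1−μ) = 0.237×0.763 = 0.1808.

0.1808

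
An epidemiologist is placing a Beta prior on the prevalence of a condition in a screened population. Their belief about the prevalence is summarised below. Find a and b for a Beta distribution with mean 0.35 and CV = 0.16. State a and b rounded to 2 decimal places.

a = 25.04, b = 46.50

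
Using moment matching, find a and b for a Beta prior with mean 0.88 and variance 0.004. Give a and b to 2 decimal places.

a = 22.35, b = 3.05

Write ν = a+b; then a = μν and Var = μ(1−μ)/(ν+1).
ν = μ(1−μ)/Var − 1 = 0.1056/0.004 − 1 = 25.4000.
a = 0.88·25.4000 = 22.35, b = 0.12·25.4000 = 3.05.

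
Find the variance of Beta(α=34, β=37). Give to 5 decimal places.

Var = αβ/[(α+β)²(α+β+1)] = (34×37)/(71²×72) = 1258/362952 = 0.00347.

0.00347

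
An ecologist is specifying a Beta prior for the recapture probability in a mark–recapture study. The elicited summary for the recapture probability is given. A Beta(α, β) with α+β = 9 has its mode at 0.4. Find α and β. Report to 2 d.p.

Since the density peak of Beta(α,β) is at (α−1)/(α+β−2),
α = 1 + 0.4(9−2) = 3.80 and β = 9 − 3.80 = 5.20.

α = 3.80, β = 5.20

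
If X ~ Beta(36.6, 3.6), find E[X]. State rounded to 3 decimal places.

0.910

E[X] = α/(α+β) = 36.6/40.2 = 0.910.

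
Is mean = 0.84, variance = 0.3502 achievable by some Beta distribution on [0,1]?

A Beta with mean μ has variance μ(1−μ)/(α+β+1) < μ(1−μ).
Here μ(1−μ) = 0.84×0.16 = 0.1344, and 0.3502 ≥ 0.1344.

No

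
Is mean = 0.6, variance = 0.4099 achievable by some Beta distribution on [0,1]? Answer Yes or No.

No

The Beta variance bound is σ² < μ(1−μ).
Here μ(1−μ) = 0.6×0.4 = 0.24, and 0.4099 ≥ 0.24.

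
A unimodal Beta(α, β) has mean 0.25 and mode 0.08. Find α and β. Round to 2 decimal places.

With s = α+β: μ = α/s and mode = (α−1)/(s−2). Eliminating α = μs,
μs − 1 = m(s−2) ⇒ s(μ−m) = 1−2m ⇒ s = 0.84/0.17 = 4.9412.
So α = μs = 1.24, β = (1−μ)s = 3.71.

α = 1.24, β = 3.71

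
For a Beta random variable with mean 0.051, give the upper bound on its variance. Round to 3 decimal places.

Var = μ(1−μ)/(α+β+1), which approaches μ(1−μ) as α+β → 0.
So the supremum is μ(1−μ) = 0.051×0.949 = 0.048.

0.048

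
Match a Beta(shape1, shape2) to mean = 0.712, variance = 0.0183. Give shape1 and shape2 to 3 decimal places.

shape1 = 7.266, shape2 = 2.939

Let s = shape1+shape2. The Beta variance is μ(1−μ)/(s+1).
So s+1 = μ(1−μ)/σ² = (0.712×0.288)/0.0183 = 0.205056/0.0183 = 11.2052, giving s = 10.2052.
Then shape1 = μs = 0.712×10.2052 = 7.266 and shape2 = (1−μ)s = 0.288×10.2052 = 2.939.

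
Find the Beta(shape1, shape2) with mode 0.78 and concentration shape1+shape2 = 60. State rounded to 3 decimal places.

Since the density peak of Beta(shape1,shape2) is at (shape1−1)/(shape1+shape2−2),
shape1 = 1 + 0.78(60−2) = 46.240 and shape2 = 60 − 46.240 = 13.760.

shape1 = 46.240, shape2 = 13.760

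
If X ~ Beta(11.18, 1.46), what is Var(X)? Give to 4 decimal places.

0.0075

Var = αβ/[(α+β)²(α+β+1)] = (11.18×1.46)/(12.64²×13.64) = 16.3228/2179.257344 = 0.0075.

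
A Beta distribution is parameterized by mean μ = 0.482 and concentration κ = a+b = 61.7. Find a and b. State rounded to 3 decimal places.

Split κ in proportion μ : (1−μ): a = 0.482·61.7 = 29.739, b = 61.7 − 29.739 = 31.961.

a = 29.739, b = 31.961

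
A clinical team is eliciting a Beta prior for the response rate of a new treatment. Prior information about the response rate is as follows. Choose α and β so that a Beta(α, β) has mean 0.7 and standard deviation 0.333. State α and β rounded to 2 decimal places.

α = 0.63, β = 0.27

First σ² = 0.110889. Setting α = μn, β = (1−μ)n with n = α+β,
μ(1−μ)/(n+1) = 0.110889 ⇒ n+1 = 0.21/0.110889 = 1.8938 ⇒ n = 0.8938.
Hence α = 0.7×0.8938 = 0.63, β = 0.3×0.8938 = 0.27.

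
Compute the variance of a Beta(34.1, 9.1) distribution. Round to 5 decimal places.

0.00376

μ = 34.1/43.2 = 0.789352; Var = μ(1−μ)/(α+β+1) = 0.1662755/44.2 = 0.00376.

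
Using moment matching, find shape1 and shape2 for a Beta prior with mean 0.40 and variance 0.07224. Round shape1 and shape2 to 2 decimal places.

shape1 = 0.93, shape2 = 1.39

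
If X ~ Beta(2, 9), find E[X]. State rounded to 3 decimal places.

0.182

The Beta mean is α/(α+β) = 2/(2+9) = 0.182.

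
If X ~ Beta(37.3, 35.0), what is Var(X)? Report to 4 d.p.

α+β = 72.3 and αβ = 1305.50, so Var = αβ/[(α+β)²(α+β+1)] = 1305.50/383160.357 = 0.0034.

0.0034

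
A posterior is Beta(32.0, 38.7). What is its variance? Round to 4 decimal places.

0.0035

Var = αβ/[(α+β)²(α+β+1)] = (32.0×38.7)/(70.7²×71.7) = 1238.40/358391.733 = 0.0035.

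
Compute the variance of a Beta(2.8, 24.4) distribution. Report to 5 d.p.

0.00327

Var = αβ/[(α+β)²(α+β+1)] = (2.8×24.4)/(27.2²×28.2) = 68.32/20863.488 = 0.00327.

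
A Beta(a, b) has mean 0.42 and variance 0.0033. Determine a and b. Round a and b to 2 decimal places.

a = 30.58, b = 42.23

By moment matching, a+b = μ(1−μ)/σ² − 1 = (0.42·0.58)/0.0033 − 1 = 73.8182 − 1 = 72.8182.
Since a/(a+b) = μ, a = 0.42·72.8182 = 30.58 and b = 0.58·72.8182 = 42.23.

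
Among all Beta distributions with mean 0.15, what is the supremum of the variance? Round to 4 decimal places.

0.1275

For fixed mean μ the Beta variance is μ(1−μ)/(α+β+1), increasing as α+β decreases.
Its least upper bound (not attained) is μ(1−μ) = 0.15·0.85 = 0.1275.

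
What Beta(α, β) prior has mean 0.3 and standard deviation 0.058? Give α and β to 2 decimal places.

Variance = 0.058² = 0.003364. The moment-matching identity α+β = μ(1−μ)/Var − 1 gives
α+β = 0.21/0.003364 − 1 = 61.4257, so α = μ·61.4257 = 18.43 and β = (1−μ)·61.4257 = 43.00.

α = 18.43, β = 43.00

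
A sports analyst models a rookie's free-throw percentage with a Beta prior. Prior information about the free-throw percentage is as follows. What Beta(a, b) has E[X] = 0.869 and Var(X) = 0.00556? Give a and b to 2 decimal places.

Write ν = a+b; then a = μν and Var = μ(1−μ)/(ν+1).
ν = μ(1−μ)/Var − 1 = 0.113839/0.00556 − 1 = 19.4746.
a = 0.869·19.4746 = 16.92, b = 0.131·19.4746 = 2.55.

a = 16.92, b = 2.55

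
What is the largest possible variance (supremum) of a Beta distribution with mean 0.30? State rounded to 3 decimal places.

Var = μ(1−μ)/(α+β+1), which approaches μ(1−μ) as α+β → 0.
So the supremum is μ(1−μ) = 0.30×0.70 = 0.210.

0.210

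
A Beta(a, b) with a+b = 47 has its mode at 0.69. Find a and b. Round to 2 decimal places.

a = 32.05, b = 14.95

Mode = (a−1)/(κ−2) with κ = a+b, so a−1 = 0.69·45 = 31.05.
a = 32.05; b = κ − a = 14.95.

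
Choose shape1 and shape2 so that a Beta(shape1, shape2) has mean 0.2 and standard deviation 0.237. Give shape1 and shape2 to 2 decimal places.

Variance = 0.237² = 0.056169. The moment-matching identity shape1+shape2 = μ(1−μ)/Var − 1 gives
shape1+shape2 = 0.16/0.056169 − 1 = 1.8485, so shape1 = μ·1.8485 = 0.37 and shape2 = (1−μ)·1.8485 = 1.48.

shape1 = 0.37, shape2 = 1.48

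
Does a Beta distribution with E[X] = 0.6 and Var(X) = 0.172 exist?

The Beta variance bound is σ² < μ(1−μ).
Here μ(1−μ) = 0.6×0.4 = 0.24, and 0.172 < 0.24.

Yes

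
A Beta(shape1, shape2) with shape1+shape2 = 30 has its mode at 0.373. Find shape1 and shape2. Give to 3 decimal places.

Mode = (shape1−1)/(κ−2) with κ = shape1+shape2, so shape1−1 = 0.373·28 = 10.444.
shape1 = 11.444; shape2 = κ − shape1 = 18.556.

shape1 = 11.444, shape2 = 18.556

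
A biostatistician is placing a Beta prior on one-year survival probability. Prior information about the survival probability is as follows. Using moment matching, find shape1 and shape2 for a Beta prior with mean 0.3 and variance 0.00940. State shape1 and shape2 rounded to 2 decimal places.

By moment matching, shape1+shape2 = μ(1−μ)/σ² − 1 = (0.3·0.7)/0.00940 − 1 = 22.3404 − 1 = 21.3404.
Since shape1/(shape1+shape2) = μ, shape1 = 0.3·21.3404 = 6.40 and shape2 = 0.7·21.3404 = 14.94.

shape1 = 6.40, shape2 = 14.94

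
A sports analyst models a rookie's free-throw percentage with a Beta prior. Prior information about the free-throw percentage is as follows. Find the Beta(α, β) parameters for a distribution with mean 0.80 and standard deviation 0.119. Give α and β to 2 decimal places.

α = 8.24, β = 2.06

Variance = 0.119² = 0.014161. The moment-matching identity α+β = μ(1−μ)/Var − 1 gives
α+β = 0.1600/0.014161 − 1 = 10.2986, so α = μ·10.2986 = 8.24 and β = (1−μ)·10.2986 = 2.06.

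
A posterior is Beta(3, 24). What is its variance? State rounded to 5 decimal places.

0.00353

α+β = 27 and αβ = 72, so Var = αβ/[(α+β)²(α+β+1)] = 72/20412 = 0.00353.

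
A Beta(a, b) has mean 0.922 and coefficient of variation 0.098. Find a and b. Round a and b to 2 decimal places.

a = 7.20, b = 0.61

σ = CV·μ = 0.098×0.922 = 0.09036, so σ² = 0.008164.
s+1 = μ(1−μ)/σ² = 0.071916/0.008164 = 8.8087, so s = a+b = 7.8087.
a = μs = 7.20, b = (1−μ)s = 0.61.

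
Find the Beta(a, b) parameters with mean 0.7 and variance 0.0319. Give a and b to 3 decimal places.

a = 3.908, b = 1.675

Let s = a+b. The Beta variance is μ(1−μ)/(s+1).
So s+1 = μ(1−μ)/σ² = (0.7×0.3)/0.0319 = 0.21/0.0319 = 6.5831, giving s = 5.5831.
Then a = μs = 0.7×5.5831 = 3.908 and b = (1−μ)s = 0.3×5.5831 = 1.675.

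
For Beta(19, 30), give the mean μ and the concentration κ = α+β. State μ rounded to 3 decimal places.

κ = α+β = 19+30 = 49; μ = α/κ = 19/49 = 0.388.

μ = 0.388, κ = 49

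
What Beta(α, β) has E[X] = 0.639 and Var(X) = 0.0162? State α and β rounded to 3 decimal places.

Write ν = α+β; then α = μν and Var = μ(1−μ)/(ν+1).
ν = μ(1−μ)/Var − 1 = 0.230679/0.0162 − 1 = 13.2394.
α = 0.639·13.2394 = 8.460, β = 0.361·13.2394 = 4.779.

α = 8.460, β = 4.779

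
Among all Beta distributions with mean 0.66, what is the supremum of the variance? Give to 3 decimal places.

0.224

Var = μ(1−μ)/(α+β+1), which approaches μ(1−μ) as α+β → 0.
So the supremum is μ(1−μ) = 0.66×0.34 = 0.224.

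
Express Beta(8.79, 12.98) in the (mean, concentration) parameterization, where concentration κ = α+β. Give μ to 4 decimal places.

μ = 0.4038, κ = 21.77

κ = α+β = 8.79+12.98 = 21.77; μ = α/κ = 8.79/21.77 = 0.4038.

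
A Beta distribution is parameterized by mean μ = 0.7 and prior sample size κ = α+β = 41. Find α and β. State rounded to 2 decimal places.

α = μκ = 0.7×41 = 28.70 and β = (1−μ)κ = 0.3×41 = 12.30.

α = 28.70, β = 12.30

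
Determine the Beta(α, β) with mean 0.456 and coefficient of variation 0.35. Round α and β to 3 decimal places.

Var = (CV·μ)² = (0.35×0.456)² = 0.025472.
α+β = μ(1−μ)/Var − 1 = 0.248064/0.025472 − 1 = 8.7386.
Thus α = 0.456·8.7386 = 3.985 and β = 0.544·8.7386 = 4.754.

α = 3.985, β = 4.754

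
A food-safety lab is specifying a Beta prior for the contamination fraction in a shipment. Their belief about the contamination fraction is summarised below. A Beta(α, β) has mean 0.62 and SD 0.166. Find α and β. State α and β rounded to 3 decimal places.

σ² = 0.166² = 0.027556.
With s = α+β, Var = μ(1−μ)/(s+1), so s+1 = (0.62×0.38)/0.027556 = 8.5499 and s = 7.5499.
α = μs = 4.681, β = (1−μ)s = 2.869.

α = 4.681, β = 2.869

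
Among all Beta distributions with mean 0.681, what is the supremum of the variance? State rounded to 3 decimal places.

0.217

Var = μ(1−μ)/(α+β+1), which approaches μ(1−μ) as α+β → 0.
So the supremum is μ(1−μ) = 0.681×0.319 = 0.217.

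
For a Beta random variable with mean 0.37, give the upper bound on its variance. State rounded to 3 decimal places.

0.233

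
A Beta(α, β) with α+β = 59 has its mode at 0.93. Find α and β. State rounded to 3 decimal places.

For α,β>1 the mode is (α−1)/(α+β−2), so α = mode·(κ−2)+1 = 0.93×57+1 = 54.010.
And β = (1−mode)·(κ−2)+1 = 0.07×57+1 = 4.990.

α = 54.010, β = 4.990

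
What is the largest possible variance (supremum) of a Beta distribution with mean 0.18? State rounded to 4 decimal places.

0.1476

For fixed mean μ the Beta variance is μ(1−μ)/(α+β+1), increasing as α+β decreases.
Its least upper bound (not attained) is μ(1−μ) = 0.18·0.82 = 0.1476.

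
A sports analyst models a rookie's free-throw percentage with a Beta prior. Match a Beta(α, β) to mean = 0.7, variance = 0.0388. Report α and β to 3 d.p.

α = 3.089, β = 1.324

Let s = α+β. The Beta variance is μ(1−μ)/(s+1).
So s+1 = μ(1−μ)/σ² = (0.7×0.3)/0.0388 = 0.21/0.0388 = 5.4124, giving s = 4.4124.
Then α = μs = 0.7×4.4124 = 3.089 and β = (1−μ)s = 0.3×4.4124 = 1.324.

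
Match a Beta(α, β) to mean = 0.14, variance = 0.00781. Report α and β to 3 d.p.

α = 2.018, β = 12.398

Let s = α+β. The Beta variance is μ(1−μ)/(s+1).
So s+1 = μ(1−μ)/σ² = (0.14×0.86)/0.00781 = 0.1204/0.00781 = 15.4161, giving s = 14.4161.
Then α = μs = 0.14×14.4161 = 2.018 and β = (1−μ)s = 0.86×14.4161 = 12.398.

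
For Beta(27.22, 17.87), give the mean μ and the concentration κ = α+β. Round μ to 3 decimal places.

κ = α+β = 27.22+17.87 = 45.09; μ = α/κ = 27.22/45.09 = 0.604.

μ = 0.604, κ = 45.09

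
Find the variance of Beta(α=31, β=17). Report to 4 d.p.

0.0047

μ = 31/48 = 0.645833; Var = μ(1−μ)/(α+β+1) = 0.2287326/49 = 0.0047.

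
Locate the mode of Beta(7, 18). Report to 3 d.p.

The density x^(α−1)(1−x)^(β−1) is maximised at (α−1)/(α+β−2) = 6/23 = 0.261.

0.261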